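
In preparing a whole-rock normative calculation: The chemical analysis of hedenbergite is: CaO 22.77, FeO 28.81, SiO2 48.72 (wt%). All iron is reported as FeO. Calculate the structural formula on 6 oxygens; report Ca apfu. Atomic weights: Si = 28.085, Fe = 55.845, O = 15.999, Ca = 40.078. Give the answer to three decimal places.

1.003 Ca apfu

CaO (M=56.077): mol = 0.40605; Ca = 0.40605, O = 0.40605.
FeO (M=71.844): mol = 0.40101; Fe = 0.40101, O = 0.40101.
SiO2 (M=60.083): mol = 0.81088; Si = 0.81088, O = 1.62176.
ΣO = 2.42882; factor = 6/ΣO = 2.47034.
Ca apfu = 0.40605 × 2.47034 = 1.003.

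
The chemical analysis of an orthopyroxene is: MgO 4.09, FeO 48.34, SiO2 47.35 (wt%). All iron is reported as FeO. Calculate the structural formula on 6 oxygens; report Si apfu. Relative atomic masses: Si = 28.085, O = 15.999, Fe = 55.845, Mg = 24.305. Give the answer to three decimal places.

MgO (M=40.304): mol = 0.10148; Mg = 0.10148, O = 0.10148.
FeO (M=71.844): mol = 0.67285; Fe = 0.67285, O = 0.67285.
SiO2 (M=60.083): mol = 0.78808; Si = 0.78808, O = 1.57616.
ΣO = 2.35049; factor = 6/ΣO = 2.55266.
Si apfu = 0.78808 × 2.55266 = 2.012.

2.012 Si apfu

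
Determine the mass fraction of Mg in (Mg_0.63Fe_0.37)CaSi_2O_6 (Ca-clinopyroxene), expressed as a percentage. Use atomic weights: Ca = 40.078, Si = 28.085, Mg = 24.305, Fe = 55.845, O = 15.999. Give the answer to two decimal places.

Formula mass = 0.63×24.305 + 0.37×55.845 + 1×40.078 + 2×28.085 + 6×15.999 = 228.217 g/mol, of which 15.312 g is Mg.
So Mg makes up 15.312/228.217 = 0.0671 of the mass, i.e. 6.71%.

6.71 weight percent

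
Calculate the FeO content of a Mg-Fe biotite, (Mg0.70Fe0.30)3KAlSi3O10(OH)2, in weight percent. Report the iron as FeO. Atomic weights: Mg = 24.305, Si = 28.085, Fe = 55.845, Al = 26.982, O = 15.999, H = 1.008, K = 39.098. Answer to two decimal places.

Molar mass of (Mg0.70Fe0.30)3KAlSi3O10(OH)2 = 2.10*24.305 + 0.90*55.845 + 1*39.098 + 1*26.982 + 3*28.085 + 12*15.999 + 2*1.008 = 445.640 g/mol.
Each formula unit contains 0.90 Fe, equivalent to 0.90/1 = 0.9000 mol FeO.
M(FeO) = 1×55.845 + 1×15.999 = 71.844 g/mol.
Mass of FeO per formula unit = 0.9000 × 71.844 = 64.660 g.
FeO wt% = 64.660 / 445.640 × 100 = 14.51%.

14.51 wt%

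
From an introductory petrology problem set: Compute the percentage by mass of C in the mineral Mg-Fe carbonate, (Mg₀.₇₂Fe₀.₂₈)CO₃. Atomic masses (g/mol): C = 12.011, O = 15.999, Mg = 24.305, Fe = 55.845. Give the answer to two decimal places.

12.90 weight percent

Molar mass of (Mg₀.₇₂Fe₀.₂₈)CO₃: 0.72×24.305 + 0.28×55.845 + 1×12.011 + 3×15.999 = 93.144 g/mol.
Mass of C per formula unit: 1 × 12.011 = 12.011 g.
Weight fraction C = 12.011 / 93.144 = 0.1290.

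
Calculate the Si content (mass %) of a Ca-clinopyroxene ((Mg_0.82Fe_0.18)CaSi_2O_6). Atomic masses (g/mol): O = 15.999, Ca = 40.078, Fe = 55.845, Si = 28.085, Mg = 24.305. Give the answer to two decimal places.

25.28 mass %

Formula mass = 0.82×24.305 + 0.18×55.845 + 1×40.078 + 2×28.085 + 6×15.999 = 222.224 g/mol, of which 56.170 g is Si.
So Si makes up 56.170/222.224 = 0.2528 of the mass, i.e. 25.28%.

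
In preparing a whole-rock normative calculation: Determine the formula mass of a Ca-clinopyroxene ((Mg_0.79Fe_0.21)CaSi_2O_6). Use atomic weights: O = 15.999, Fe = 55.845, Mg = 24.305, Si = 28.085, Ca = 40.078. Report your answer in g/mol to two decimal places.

M = 0.79(24.305) + 0.21(55.845) + 1(40.078) + 2(28.085) + 6(15.999)

223.17 g/mol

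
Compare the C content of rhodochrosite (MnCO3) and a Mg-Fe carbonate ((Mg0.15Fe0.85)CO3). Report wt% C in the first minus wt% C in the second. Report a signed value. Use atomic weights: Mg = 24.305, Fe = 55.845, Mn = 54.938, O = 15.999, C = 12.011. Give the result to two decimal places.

-0.36 percentage points

C in MnCO3: molar mass 114.946 g/mol; 1×12.011 = 12.011 g → 10.45 wt%.
C in (Mg0.15Fe0.85)CO3: molar mass 111.122 g/mol; 1×12.011 = 12.011 g → 10.81 wt%.
Difference = 10.45 − 10.81 = -0.36 percentage points.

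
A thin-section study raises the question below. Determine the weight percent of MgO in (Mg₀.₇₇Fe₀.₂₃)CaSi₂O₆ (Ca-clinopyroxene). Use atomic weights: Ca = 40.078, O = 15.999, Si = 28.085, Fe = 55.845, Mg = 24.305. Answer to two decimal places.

Formula mass = 223.801 g/mol.
0.77 Mg → 0.7700 mol MgO per formula unit; M(MgO) = 40.304, so MgO mass = 31.034 g.
31.034/223.801 × 100 = 13.87 wt%.

13.87 wt%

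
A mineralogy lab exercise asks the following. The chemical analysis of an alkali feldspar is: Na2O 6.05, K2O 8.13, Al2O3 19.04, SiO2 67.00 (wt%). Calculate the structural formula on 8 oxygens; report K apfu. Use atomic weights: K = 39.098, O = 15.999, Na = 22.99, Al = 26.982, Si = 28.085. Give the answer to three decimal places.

6.05 wt% Na2O ÷ 61.979 g/mol = 0.09761 mol, giving 0.19522 Na and 0.09761 O.
8.13 wt% K2O ÷ 94.195 g/mol = 0.08631 mol, giving 0.17262 K and 0.08631 O.
19.04 wt% Al2O3 ÷ 101.961 g/mol = 0.18674 mol, giving 0.37348 Al and 0.56022 O.
67.00 wt% SiO2 ÷ 60.083 g/mol = 1.11512 mol, giving 1.11512 Si and 2.23024 O.
Oxygen sums to 2.97438; scaling by 8/2.97438 = 2.68964 puts the formula on 8 O.
K: 0.17262 × 2.68964 = 0.464 atoms per formula unit.

0.464 K apfu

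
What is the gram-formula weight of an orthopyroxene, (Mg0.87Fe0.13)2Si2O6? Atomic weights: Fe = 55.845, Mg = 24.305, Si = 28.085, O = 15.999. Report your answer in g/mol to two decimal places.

Mg: 1.74 × 24.305 = 42.2907
Fe: 0.26 × 55.845 = 14.5197
Si: 2 × 28.085 = 56.1700
O: 6 × 15.999 = 95.9940
Summing the contributions gives the formula mass.

208.97 g/mol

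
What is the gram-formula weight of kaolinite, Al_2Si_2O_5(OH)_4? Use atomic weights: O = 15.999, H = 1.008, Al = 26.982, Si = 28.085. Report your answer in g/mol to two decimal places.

The formula mass is the sum 2·26.982 + 2·28.085 + 9·15.999 + 4·1.008.

258.16 g/mol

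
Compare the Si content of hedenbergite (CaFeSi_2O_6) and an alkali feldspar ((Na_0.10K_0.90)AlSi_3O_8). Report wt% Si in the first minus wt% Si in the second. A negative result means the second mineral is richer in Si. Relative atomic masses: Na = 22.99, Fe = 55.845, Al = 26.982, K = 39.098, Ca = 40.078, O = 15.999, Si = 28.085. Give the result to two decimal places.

-7.81 percentage points

First mineral: 56.170 g Si in 248.087 g formula = 22.64 wt% Si.
Second mineral: 84.255 g Si in 276.716 g formula = 30.45 wt% Si.
22.64% − 30.45% gives a difference of -7.81 percentage points.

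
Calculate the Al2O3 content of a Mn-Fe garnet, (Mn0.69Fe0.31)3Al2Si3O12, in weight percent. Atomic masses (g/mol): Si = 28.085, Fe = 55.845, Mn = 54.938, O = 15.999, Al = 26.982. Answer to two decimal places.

20.56 wt%

Molar mass of (Mn0.69Fe0.31)3Al2Si3O12 = 2.07×54.938 + 0.93×55.845 + 2×26.982 + 3×28.085 + 12×15.999 = 495.865 g/mol.
Each formula unit contains 2 Al, equivalent to 2/2 = 1.0000 mol Al2O3.
M(Al2O3) = 2×26.982 + 3×15.999 = 101.961 g/mol.
Mass of Al2O3 per formula unit = 1.0000 × 101.961 = 101.961 g.
Al2O3 wt% = 101.961 / 495.865 × 100 = 20.56%.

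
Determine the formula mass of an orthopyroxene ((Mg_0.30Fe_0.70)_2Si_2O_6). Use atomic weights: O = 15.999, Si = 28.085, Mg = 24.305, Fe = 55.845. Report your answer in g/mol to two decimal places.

244.93 g/mol

Mg: 0.60 × 24.305 = 14.5830
Fe: 1.40 × 55.845 = 78.1830
Si: 2 × 28.085 = 56.1700
O: 6 × 15.999 = 95.9940
Summing the contributions gives the formula mass.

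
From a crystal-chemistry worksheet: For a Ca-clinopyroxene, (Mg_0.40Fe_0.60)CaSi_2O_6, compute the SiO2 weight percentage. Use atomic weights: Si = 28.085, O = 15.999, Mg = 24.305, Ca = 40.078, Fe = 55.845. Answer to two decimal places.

51.03 wt%

Molar mass of (Mg_0.40Fe_0.60)CaSi_2O_6 = 0.40×24.305 + 0.60×55.845 + 1×40.078 + 2×28.085 + 6×15.999 = 235.471 g/mol.
Each formula unit contains 2 Si, equivalent to 2/1 = 2.0000 mol SiO2.
M(SiO2) = 1×28.085 + 2×15.999 = 60.083 g/mol.
Mass of SiO2 per formula unit = 2.0000 × 60.083 = 120.166 g.
SiO2 wt% = 120.166 / 235.471 × 100 = 51.03%.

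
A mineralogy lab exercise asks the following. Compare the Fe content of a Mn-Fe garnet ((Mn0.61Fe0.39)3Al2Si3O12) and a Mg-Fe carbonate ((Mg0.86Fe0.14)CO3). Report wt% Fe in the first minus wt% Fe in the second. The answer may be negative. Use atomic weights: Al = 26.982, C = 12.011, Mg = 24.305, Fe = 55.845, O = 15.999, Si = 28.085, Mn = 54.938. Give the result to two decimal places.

4.36 percentage points

First mineral: 65.339 g Fe in 496.082 g formula = 13.17 wt% Fe.
Second mineral: 7.818 g Fe in 88.729 g formula = 8.81 wt% Fe.
13.17% − 8.81% gives a difference of 4.36 percentage points.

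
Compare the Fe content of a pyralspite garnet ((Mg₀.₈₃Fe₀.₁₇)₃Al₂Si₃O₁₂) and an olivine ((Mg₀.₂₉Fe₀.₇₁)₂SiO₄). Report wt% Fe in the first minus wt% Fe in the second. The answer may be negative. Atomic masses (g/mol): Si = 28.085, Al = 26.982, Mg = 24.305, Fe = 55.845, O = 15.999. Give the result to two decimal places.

Fe in (Mg₀.₈₃Fe₀.₁₇)₃Al₂Si₃O₁₂: molar mass 419.207 g/mol; 0.51×55.845 = 28.481 g → 6.79 wt%.
Fe in (Mg₀.₂₉Fe₀.₇₁)₂SiO₄: molar mass 185.478 g/mol; 1.42×55.845 = 79.300 g → 42.75 wt%.
Difference = 6.79 − 42.75 = -35.96 percentage points.

-35.96 percentage points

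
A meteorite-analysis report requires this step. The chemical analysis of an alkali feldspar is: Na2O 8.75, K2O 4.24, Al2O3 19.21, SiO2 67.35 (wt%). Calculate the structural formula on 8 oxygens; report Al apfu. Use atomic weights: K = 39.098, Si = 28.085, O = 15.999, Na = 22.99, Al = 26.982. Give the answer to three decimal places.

1.007 Al apfu

Na2O (M=61.979): mol = 0.14118; Na = 0.28236, O = 0.14118.
K2O (M=94.195): mol = 0.04501; K = 0.09002, O = 0.04501.
Al2O3 (M=101.961): mol = 0.18841; Al = 0.37682, O = 0.56523.
SiO2 (M=60.083): mol = 1.12095; Si = 1.12095, O = 2.24190.
ΣO = 2.99332; factor = 8/ΣO = 2.67262.
Al apfu = 0.37682 × 2.67262 = 1.007.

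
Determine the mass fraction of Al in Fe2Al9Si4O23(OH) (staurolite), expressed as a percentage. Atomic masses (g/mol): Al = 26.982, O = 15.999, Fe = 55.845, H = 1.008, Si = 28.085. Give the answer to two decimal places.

28.51 wt%

Formula mass = 2*55.845 + 9*26.982 + 4*28.085 + 24*15.999 + 1*1.008 = 851.852 g/mol, of which 242.838 g is Al.
So Al makes up 242.838/851.852 = 0.2851 of the mass, i.e. 28.51%.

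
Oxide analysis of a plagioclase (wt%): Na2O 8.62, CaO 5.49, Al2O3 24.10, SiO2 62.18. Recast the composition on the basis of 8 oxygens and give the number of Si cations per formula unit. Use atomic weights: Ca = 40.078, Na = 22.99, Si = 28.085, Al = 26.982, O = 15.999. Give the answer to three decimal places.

2.745 Si apfu

8.62 wt% Na2O ÷ 61.979 g/mol = 0.13908 mol, giving 0.27816 Na and 0.13908 O.
5.49 wt% CaO ÷ 56.077 g/mol = 0.09790 mol, giving 0.09790 Ca and 0.09790 O.
24.10 wt% Al2O3 ÷ 101.961 g/mol = 0.23636 mol, giving 0.47272 Al and 0.70908 O.
62.18 wt% SiO2 ÷ 60.083 g/mol = 1.03490 mol, giving 1.03490 Si and 2.06980 O.
Oxygen sums to 3.01586; scaling by 8/3.01586 = 2.65264 puts the formula on 8 O.
Si: 1.03490 × 2.65264 = 2.745 atoms per formula unit.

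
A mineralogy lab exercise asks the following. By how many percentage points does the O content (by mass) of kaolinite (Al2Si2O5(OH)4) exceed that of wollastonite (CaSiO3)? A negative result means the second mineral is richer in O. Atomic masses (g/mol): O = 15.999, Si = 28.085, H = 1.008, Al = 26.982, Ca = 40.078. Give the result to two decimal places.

14.46 percentage points

M(Al2Si2O5(OH)4) = 258.157 g/mol, so wt% O = 143.991/258.157 × 100 = 55.78%.
M(CaSiO3) = 116.160 g/mol, so wt% O = 47.997/116.160 × 100 = 41.32%.
55.78 − 41.32 = 14.46 pp.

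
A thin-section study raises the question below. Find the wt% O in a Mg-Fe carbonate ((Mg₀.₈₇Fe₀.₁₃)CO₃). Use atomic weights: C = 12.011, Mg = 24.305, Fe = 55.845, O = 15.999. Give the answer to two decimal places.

Molar mass of (Mg₀.₈₇Fe₀.₁₃)CO₃: 0.87·24.305 + 0.13·55.845 + 1·12.011 + 3·15.999 = 88.413 g/mol.
Mass of O per formula unit: 3 × 15.999 = 47.997 g.
Weight fraction O = 47.997 / 88.413 = 0.5429.

54.29 wt%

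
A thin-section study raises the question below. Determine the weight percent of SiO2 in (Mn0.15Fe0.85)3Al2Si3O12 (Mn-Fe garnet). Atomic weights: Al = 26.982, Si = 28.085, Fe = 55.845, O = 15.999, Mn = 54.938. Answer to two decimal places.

Formula mass = 497.334 g/mol.
3 Si → 3.0000 mol SiO2 per formula unit; M(SiO2) = 60.083, so SiO2 mass = 180.249 g.
180.249/497.334 × 100 = 36.24 wt%.

36.24 wt%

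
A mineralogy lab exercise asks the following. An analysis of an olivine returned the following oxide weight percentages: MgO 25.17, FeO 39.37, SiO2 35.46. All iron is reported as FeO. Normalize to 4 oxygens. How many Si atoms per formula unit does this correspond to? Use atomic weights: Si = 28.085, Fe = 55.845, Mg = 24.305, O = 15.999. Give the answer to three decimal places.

1.003 Si apfu

25.17 wt% MgO ÷ 40.304 g/mol = 0.62450 mol, giving 0.62450 Mg and 0.62450 O.
39.37 wt% FeO ÷ 71.844 g/mol = 0.54799 mol, giving 0.54799 Fe and 0.54799 O.
35.46 wt% SiO2 ÷ 60.083 g/mol = 0.59018 mol, giving 0.59018 Si and 1.18036 O.
Oxygen sums to 2.35285; scaling by 4/2.35285 = 1.70007 puts the formula on 4 O.
Si: 0.59018 × 1.70007 = 1.003 atoms per formula unit.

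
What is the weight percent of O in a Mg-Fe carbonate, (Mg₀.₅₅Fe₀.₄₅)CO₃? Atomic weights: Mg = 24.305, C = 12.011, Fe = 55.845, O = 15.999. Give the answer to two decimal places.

48.72 weight percent

M((Mg₀.₅₅Fe₀.₄₅)CO₃) = 98.506 g/mol.
O contributes 3 × 15.999 = 47.997 g per mole.
47.997/98.506 = 0.4872 → 48.72%.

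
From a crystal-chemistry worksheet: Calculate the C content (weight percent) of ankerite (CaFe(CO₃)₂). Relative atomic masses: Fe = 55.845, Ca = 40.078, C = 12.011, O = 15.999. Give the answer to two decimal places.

11.12 weight percent

Molar mass of CaFe(CO₃)₂: 1×40.078 + 1×55.845 + 2×12.011 + 6×15.999 = 215.939 g/mol.
Mass of C per formula unit: 2 × 12.011 = 24.022 g.
Weight fraction C = 24.022 / 215.939 = 0.1112.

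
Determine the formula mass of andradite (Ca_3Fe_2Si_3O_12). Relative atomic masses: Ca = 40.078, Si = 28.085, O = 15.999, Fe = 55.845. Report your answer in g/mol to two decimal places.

Ca: 3 × 40.078 = 120.2340
Fe: 2 × 55.845 = 111.6900
Si: 3 × 28.085 = 84.2550
O: 12 × 15.999 = 191.9880
Summing the contributions gives the formula mass.

508.17 g/mol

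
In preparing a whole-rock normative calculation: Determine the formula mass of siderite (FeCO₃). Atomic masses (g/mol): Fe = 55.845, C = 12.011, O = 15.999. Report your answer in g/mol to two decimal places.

M = 1*55.845 + 1*12.011 + 3*15.999

115.85 g/mol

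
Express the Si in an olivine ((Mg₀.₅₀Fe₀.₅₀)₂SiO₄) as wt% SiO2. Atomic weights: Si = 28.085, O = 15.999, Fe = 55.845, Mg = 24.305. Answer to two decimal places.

34.89 wt%

Molar mass of (Mg₀.₅₀Fe₀.₅₀)₂SiO₄ = 1×24.305 + 1×55.845 + 1×28.085 + 4×15.999 = 172.231 g/mol.
Each formula unit contains 1 Si, equivalent to 1/1 = 1.0000 mol SiO2.
M(SiO2) = 1×28.085 + 2×15.999 = 60.083 g/mol.
Mass of SiO2 per formula unit = 1.0000 × 60.083 = 60.083 g.
SiO2 wt% = 60.083 / 172.231 × 100 = 34.89%.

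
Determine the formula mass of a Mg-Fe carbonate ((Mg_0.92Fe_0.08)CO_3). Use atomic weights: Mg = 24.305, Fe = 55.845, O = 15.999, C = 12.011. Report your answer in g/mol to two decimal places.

The formula mass is the sum 0.92*24.305 + 0.08*55.845 + 1*12.011 + 3*15.999.

86.84 g/mol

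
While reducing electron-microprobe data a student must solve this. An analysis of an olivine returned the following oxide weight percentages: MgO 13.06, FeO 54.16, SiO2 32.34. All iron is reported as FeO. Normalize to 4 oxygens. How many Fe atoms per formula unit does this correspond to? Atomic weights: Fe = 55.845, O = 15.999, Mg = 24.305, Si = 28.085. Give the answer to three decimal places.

1.400 Fe apfu

13.06 wt% MgO ÷ 40.304 g/mol = 0.32404 mol, giving 0.32404 Mg and 0.32404 O.
54.16 wt% FeO ÷ 71.844 g/mol = 0.75386 mol, giving 0.75386 Fe and 0.75386 O.
32.34 wt% SiO2 ÷ 60.083 g/mol = 0.53826 mol, giving 0.53826 Si and 1.07652 O.
Oxygen sums to 2.15442; scaling by 4/2.15442 = 1.85665 puts the formula on 4 O.
Fe: 0.75386 × 1.85665 = 1.400 atoms per formula unit.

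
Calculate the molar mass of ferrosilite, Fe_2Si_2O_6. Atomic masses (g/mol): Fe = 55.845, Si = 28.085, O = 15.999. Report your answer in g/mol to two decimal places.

M = 2*55.845 + 2*28.085 + 6*15.999

263.85 g/mol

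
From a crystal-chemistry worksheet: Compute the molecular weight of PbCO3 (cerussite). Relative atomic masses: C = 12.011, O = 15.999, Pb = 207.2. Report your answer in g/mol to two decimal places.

Pb: 1 × 207.2 = 207.2000
C: 1 × 12.011 = 12.0110
O: 3 × 15.999 = 47.9970
Summing the contributions gives the formula mass.

267.21 g/mol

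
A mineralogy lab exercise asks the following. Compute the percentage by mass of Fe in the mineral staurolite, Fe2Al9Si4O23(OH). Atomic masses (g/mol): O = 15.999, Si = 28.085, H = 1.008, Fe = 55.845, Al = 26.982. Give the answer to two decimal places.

Formula mass = 2×55.845 + 9×26.982 + 4×28.085 + 24×15.999 + 1×1.008 = 851.852 g/mol, of which 111.690 g is Fe.
So Fe makes up 111.690/851.852 = 0.1311 of the mass, i.e. 13.11%.

13.11 weight percent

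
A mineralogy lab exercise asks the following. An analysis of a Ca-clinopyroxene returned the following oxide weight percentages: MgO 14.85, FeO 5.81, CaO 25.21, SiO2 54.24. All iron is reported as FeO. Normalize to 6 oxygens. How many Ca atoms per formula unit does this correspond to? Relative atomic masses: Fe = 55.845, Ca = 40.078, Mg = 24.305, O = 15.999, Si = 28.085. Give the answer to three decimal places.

14.85 wt% MgO ÷ 40.304 g/mol = 0.36845 mol, giving 0.36845 Mg and 0.36845 O.
5.81 wt% FeO ÷ 71.844 g/mol = 0.08087 mol, giving 0.08087 Fe and 0.08087 O.
25.21 wt% CaO ÷ 56.077 g/mol = 0.44956 mol, giving 0.44956 Ca and 0.44956 O.
54.24 wt% SiO2 ÷ 60.083 g/mol = 0.90275 mol, giving 0.90275 Si and 1.80550 O.
Oxygen sums to 2.70438; scaling by 6/2.70438 = 2.21862 puts the formula on 6 O.
Ca: 0.44956 × 2.21862 = 0.997 atoms per formula unit.

0.997 Ca apfu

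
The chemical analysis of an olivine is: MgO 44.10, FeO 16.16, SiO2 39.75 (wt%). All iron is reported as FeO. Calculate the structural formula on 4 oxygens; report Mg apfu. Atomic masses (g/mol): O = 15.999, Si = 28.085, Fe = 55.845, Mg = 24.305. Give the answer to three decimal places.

MgO (M=40.304): mol = 1.09418; Mg = 1.09418, O = 1.09418.
FeO (M=71.844): mol = 0.22493; Fe = 0.22493, O = 0.22493.
SiO2 (M=60.083): mol = 0.66158; Si = 0.66158, O = 1.32316.
ΣO = 2.64227; factor = 4/ΣO = 1.51385.
Mg apfu = 1.09418 × 1.51385 = 1.656.

1.656 Mg apfu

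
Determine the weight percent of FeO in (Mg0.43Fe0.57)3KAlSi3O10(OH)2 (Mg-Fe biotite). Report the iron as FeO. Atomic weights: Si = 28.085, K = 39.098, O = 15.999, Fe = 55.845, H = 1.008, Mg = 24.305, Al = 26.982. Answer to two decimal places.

26.07 wt%

Formula mass = 471.187 g/mol.
1.71 Fe → 1.7100 mol FeO per formula unit; M(FeO) = 71.844, so FeO mass = 122.853 g.
122.853/471.187 × 100 = 26.07 wt%.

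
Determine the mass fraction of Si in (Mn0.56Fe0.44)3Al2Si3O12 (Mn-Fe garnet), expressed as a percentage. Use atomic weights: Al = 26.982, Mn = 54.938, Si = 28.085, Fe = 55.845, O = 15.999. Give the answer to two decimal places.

16.98 wt%

Formula mass = 1.68·54.938 + 1.32·55.845 + 2·26.982 + 3·28.085 + 12·15.999 = 496.218 g/mol, of which 84.255 g is Si.
So Si makes up 84.255/496.218 = 0.1698 of the mass, i.e. 16.98%.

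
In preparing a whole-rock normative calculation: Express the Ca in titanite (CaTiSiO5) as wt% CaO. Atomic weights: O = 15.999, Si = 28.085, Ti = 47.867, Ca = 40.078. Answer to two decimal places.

Formula mass = 196.025 g/mol.
1 Ca → 1.0000 mol CaO per formula unit; M(CaO) = 56.077, so CaO mass = 56.077 g.
56.077/196.025 × 100 = 28.61 wt%.

28.61 wt%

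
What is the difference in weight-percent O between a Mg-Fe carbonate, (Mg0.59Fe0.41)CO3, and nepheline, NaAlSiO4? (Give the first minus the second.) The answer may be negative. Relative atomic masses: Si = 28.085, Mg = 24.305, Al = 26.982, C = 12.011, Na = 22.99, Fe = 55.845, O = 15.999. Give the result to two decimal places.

4.31 percentage points

First mineral: 47.997 g O in 97.244 g formula = 49.36 wt% O.
Second mineral: 63.996 g O in 142.053 g formula = 45.05 wt% O.
49.36% − 45.05% gives a difference of 4.31 percentage points.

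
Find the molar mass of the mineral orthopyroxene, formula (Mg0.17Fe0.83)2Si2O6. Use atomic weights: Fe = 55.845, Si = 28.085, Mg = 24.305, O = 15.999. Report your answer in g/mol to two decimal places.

The formula mass is the sum 0.34(24.305) + 1.66(55.845) + 2(28.085) + 6(15.999).

253.13 g/mol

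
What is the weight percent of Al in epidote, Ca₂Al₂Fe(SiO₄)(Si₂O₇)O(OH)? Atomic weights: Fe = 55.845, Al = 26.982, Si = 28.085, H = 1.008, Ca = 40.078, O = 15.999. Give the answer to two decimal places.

Molar mass of Ca₂Al₂Fe(SiO₄)(Si₂O₇)O(OH): 2·40.078 + 2·26.982 + 1·55.845 + 3·28.085 + 13·15.999 + 1·1.008 = 483.215 g/mol.
Mass of Al per formula unit: 2 × 26.982 = 53.964 g.
Weight fraction Al = 53.964 / 483.215 = 0.1117.

11.17 wt%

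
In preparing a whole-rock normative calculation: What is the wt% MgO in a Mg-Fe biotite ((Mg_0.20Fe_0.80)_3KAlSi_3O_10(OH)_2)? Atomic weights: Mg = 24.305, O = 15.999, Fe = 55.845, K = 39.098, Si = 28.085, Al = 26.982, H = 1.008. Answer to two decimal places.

Formula mass = 492.950 g/mol.
0.60 Mg → 0.6000 mol MgO per formula unit; M(MgO) = 40.304, so MgO mass = 24.182 g.
24.182/492.950 × 100 = 4.91 wt%.

4.91 wt%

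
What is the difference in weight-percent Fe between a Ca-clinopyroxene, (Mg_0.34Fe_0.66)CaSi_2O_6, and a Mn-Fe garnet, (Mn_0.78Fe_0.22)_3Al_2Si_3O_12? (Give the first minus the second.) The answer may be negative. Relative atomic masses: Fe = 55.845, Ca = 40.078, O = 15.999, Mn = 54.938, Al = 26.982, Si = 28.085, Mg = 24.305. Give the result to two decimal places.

8.09 percentage points

Fe in (Mg_0.34Fe_0.66)CaSi_2O_6: molar mass 237.363 g/mol; 0.66×55.845 = 36.858 g → 15.53 wt%.
Fe in (Mn_0.78Fe_0.22)_3Al_2Si_3O_12: molar mass 495.620 g/mol; 0.66×55.845 = 36.858 g → 7.44 wt%.
Difference = 15.53 − 7.44 = 8.09 percentage points.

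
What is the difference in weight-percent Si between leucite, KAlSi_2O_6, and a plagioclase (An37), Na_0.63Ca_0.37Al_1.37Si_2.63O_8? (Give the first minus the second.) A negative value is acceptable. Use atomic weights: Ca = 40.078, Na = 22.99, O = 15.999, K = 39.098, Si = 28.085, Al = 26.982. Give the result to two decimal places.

Si in KAlSi_2O_6: molar mass 218.244 g/mol; 2×28.085 = 56.170 g → 25.74 wt%.
Si in Na_0.63Ca_0.37Al_1.37Si_2.63O_8: molar mass 268.133 g/mol; 2.63×28.085 = 73.864 g → 27.55 wt%.
Difference = 25.74 − 27.55 = -1.81 percentage points.

-1.81 percentage points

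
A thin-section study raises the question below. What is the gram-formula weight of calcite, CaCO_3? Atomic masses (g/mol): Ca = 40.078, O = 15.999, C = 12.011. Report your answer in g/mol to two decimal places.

Ca: 1 × 40.078 = 40.0780
C: 1 × 12.011 = 12.0110
O: 3 × 15.999 = 47.9970
Summing the contributions gives the formula mass.

100.09 g/mol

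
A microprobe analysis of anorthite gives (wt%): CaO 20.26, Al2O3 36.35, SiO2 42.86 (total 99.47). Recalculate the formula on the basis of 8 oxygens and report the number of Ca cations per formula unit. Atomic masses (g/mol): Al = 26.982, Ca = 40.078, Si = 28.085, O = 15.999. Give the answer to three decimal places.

1.011 Ca apfu

20.26 wt% CaO ÷ 56.077 g/mol = 0.36129 mol, giving 0.36129 Ca and 0.36129 O.
36.35 wt% Al2O3 ÷ 101.961 g/mol = 0.35651 mol, giving 0.71302 Al and 1.06953 O.
42.86 wt% SiO2 ÷ 60.083 g/mol = 0.71335 mol, giving 0.71335 Si and 1.42670 O.
Oxygen sums to 2.85752; scaling by 8/2.85752 = 2.79963 puts the formula on 8 O.
Ca: 0.36129 × 2.79963 = 1.011 atoms per formula unit.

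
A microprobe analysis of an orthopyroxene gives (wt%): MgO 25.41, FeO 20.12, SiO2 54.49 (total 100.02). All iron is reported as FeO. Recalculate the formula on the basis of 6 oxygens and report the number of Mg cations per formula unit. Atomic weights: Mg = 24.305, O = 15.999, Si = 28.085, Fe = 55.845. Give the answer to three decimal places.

MgO: 25.41/40.304 = 0.63046 mol → 0.63046 mol Mg, 0.63046 mol O.
FeO: 20.12/71.844 = 0.28005 mol → 0.28005 mol Fe, 0.28005 mol O.
SiO2: 54.49/60.083 = 0.90691 mol → 0.90691 mol Si, 1.81382 mol O.
Total oxygen = 2.72433 mol. Normalization factor = 6/2.72433 = 2.20238.
Mg per 6 O = 0.63046 × 2.20238 = 1.389.

1.389 Mg apfu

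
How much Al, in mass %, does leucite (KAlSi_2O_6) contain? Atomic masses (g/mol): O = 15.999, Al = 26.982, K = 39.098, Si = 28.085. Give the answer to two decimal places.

Molar mass of KAlSi_2O_6: 1*39.098 + 1*26.982 + 2*28.085 + 6*15.999 = 218.244 g/mol.
Mass of Al per formula unit: 1 × 26.982 = 26.982 g.
Weight fraction Al = 26.982 / 218.244 = 0.1236.

12.36 mass %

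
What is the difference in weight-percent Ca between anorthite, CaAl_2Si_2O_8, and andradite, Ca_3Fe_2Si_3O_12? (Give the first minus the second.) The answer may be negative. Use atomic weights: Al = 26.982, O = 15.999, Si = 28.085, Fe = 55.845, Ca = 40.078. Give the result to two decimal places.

-9.25 percentage points

Ca in CaAl_2Si_2O_8: molar mass 278.204 g/mol; 1×40.078 = 40.078 g → 14.41 wt%.
Ca in Ca_3Fe_2Si_3O_12: molar mass 508.167 g/mol; 3×40.078 = 120.234 g → 23.66 wt%.
Difference = 14.41 − 23.66 = -9.25 percentage points.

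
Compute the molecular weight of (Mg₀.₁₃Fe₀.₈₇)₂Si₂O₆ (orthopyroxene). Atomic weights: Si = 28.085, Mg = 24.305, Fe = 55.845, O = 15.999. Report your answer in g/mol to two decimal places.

The formula mass is the sum 0.26*24.305 + 1.74*55.845 + 2*28.085 + 6*15.999.

255.65 g/mol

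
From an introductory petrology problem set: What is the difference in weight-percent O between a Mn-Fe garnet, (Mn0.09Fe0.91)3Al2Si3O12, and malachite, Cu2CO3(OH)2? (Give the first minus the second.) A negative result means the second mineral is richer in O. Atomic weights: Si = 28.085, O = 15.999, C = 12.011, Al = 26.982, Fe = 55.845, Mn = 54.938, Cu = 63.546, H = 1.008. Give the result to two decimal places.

2.41 percentage points

First mineral: 191.988 g O in 497.497 g formula = 38.59 wt% O.
Second mineral: 79.995 g O in 221.114 g formula = 36.18 wt% O.
38.59% − 36.18% gives a difference of 2.41 percentage points.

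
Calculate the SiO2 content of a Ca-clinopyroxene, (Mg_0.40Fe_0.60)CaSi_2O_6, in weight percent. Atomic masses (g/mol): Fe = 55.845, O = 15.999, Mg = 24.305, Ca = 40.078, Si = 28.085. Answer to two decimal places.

51.03 wt%

M((Mg_0.40Fe_0.60)CaSi_2O_6) = 235.471 g/mol; M(SiO2) = 60.083 g/mol.
Moles SiO2 per formula unit = 2 Si ÷ 1 = 2.0000.
SiO2 fraction = (2.0000 × 60.083) / 235.471 = 120.166/235.471 = 0.5103.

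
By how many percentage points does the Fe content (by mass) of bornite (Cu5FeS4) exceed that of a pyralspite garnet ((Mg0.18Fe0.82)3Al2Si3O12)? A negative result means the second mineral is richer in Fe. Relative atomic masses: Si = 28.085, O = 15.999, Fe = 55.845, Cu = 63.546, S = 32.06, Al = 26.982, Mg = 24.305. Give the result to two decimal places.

First mineral: 55.845 g Fe in 501.815 g formula = 11.13 wt% Fe.
Second mineral: 137.379 g Fe in 480.710 g formula = 28.58 wt% Fe.
11.13% − 28.58% gives a difference of -17.45 percentage points.

-17.45 percentage points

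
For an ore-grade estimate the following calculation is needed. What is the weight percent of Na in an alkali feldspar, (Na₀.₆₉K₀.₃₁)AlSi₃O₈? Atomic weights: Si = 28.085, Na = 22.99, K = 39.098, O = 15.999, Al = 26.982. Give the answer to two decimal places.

Molar mass of (Na₀.₆₉K₀.₃₁)AlSi₃O₈: 0.69·22.99 + 0.31·39.098 + 1·26.982 + 3·28.085 + 8·15.999 = 267.212 g/mol.
Mass of Na per formula unit: 0.69 × 22.99 = 15.863 g.
Weight fraction Na = 15.863 / 267.212 = 0.0594.

5.94 wt%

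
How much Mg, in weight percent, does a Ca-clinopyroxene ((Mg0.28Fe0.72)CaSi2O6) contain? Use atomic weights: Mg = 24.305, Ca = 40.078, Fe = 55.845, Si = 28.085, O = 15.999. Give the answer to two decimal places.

2.84 weight percent

M((Mg0.28Fe0.72)CaSi2O6) = 239.256 g/mol.
Mg contributes 0.28 × 24.305 = 6.805 g per mole.
6.805/239.256 = 0.0284 → 2.84%.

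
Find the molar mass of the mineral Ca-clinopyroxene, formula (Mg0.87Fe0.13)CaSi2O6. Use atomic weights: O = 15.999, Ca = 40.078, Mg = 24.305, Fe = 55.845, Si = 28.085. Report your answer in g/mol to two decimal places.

220.65 g/mol

The formula mass is the sum 0.87·24.305 + 0.13·55.845 + 1·40.078 + 2·28.085 + 6·15.999.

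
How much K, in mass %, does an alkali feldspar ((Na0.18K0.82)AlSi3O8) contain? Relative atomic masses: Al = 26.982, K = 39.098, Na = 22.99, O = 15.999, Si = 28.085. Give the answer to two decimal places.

Molar mass of (Na0.18K0.82)AlSi3O8: 0.18×22.99 + 0.82×39.098 + 1×26.982 + 3×28.085 + 8×15.999 = 275.428 g/mol.
Mass of K per formula unit: 0.82 × 39.098 = 32.060 g.
Weight fraction K = 32.060 / 275.428 = 0.1164.

11.64 mass %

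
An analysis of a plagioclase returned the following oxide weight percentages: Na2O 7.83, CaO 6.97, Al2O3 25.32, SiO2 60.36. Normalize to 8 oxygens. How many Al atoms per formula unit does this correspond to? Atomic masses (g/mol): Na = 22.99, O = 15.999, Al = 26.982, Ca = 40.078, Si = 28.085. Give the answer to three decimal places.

1.322 Al apfu

Na2O (M=61.979): mol = 0.12633; Na = 0.25266, O = 0.12633.
CaO (M=56.077): mol = 0.12429; Ca = 0.12429, O = 0.12429.
Al2O3 (M=101.961): mol = 0.24833; Al = 0.49666, O = 0.74499.
SiO2 (M=60.083): mol = 1.00461; Si = 1.00461, O = 2.00922.
ΣO = 3.00483; factor = 8/ΣO = 2.66238.
Al apfu = 0.49666 × 2.66238 = 1.322.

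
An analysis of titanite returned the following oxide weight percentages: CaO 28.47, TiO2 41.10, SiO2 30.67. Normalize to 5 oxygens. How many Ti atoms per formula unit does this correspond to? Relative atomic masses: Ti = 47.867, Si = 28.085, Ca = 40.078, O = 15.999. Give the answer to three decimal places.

CaO (M=56.077): mol = 0.50769; Ca = 0.50769, O = 0.50769.
TiO2 (M=79.865): mol = 0.51462; Ti = 0.51462, O = 1.02924.
SiO2 (M=60.083): mol = 0.51046; Si = 0.51046, O = 1.02092.
ΣO = 2.55785; factor = 5/ΣO = 1.95477.
Ti apfu = 0.51462 × 1.95477 = 1.006.

1.006 Ti apfu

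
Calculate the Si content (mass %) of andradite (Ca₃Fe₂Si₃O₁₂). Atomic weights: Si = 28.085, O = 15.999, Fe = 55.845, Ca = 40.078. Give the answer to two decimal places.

Formula mass = 3×40.078 + 2×55.845 + 3×28.085 + 12×15.999 = 508.167 g/mol, of which 84.255 g is Si.
So Si makes up 84.255/508.167 = 0.1658 of the mass, i.e. 16.58%.

16.58 mass %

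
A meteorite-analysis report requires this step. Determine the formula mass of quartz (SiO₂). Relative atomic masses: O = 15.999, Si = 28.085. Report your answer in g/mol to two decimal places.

M = 1*28.085 + 2*15.999

60.08 g/mol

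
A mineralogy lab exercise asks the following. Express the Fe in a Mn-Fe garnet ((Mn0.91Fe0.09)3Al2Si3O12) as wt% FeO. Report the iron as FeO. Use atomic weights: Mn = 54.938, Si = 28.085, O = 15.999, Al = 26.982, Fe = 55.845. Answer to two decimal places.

3.92 wt%

M((Mn0.91Fe0.09)3Al2Si3O12) = 495.266 g/mol; M(FeO) = 71.844 g/mol.
Moles FeO per formula unit = 0.27 Fe ÷ 1 = 0.2700.
FeO fraction = (0.2700 × 71.844) / 495.266 = 19.398/495.266 = 0.0392.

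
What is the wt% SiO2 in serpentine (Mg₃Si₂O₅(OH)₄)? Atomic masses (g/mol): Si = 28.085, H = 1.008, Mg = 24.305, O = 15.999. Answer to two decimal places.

43.36 wt%

Formula mass = 277.108 g/mol.
2 Si → 2.0000 mol SiO2 per formula unit; M(SiO2) = 60.083, so SiO2 mass = 120.166 g.
120.166/277.108 × 100 = 43.36 wt%.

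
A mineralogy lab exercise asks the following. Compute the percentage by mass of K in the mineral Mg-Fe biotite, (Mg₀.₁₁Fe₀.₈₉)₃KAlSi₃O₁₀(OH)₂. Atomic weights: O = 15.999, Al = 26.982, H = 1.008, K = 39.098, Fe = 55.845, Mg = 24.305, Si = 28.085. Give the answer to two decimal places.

Formula mass = 0.33·24.305 + 2.67·55.845 + 1·39.098 + 1·26.982 + 3·28.085 + 12·15.999 + 2·1.008 = 501.466 g/mol, of which 39.098 g is K.
So K makes up 39.098/501.466 = 0.0780 of the mass, i.e. 7.80%.

7.80 mass %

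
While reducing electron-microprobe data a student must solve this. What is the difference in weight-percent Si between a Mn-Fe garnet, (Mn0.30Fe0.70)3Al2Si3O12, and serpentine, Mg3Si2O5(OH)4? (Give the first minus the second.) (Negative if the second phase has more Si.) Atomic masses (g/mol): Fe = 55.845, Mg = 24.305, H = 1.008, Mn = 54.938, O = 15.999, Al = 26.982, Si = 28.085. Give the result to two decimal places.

Si in (Mn0.30Fe0.70)3Al2Si3O12: molar mass 496.926 g/mol; 3×28.085 = 84.255 g → 16.96 wt%.
Si in Mg3Si2O5(OH)4: molar mass 277.108 g/mol; 2×28.085 = 56.170 g → 20.27 wt%.
Difference = 16.96 − 20.27 = -3.31 percentage points.

-3.31 percentage points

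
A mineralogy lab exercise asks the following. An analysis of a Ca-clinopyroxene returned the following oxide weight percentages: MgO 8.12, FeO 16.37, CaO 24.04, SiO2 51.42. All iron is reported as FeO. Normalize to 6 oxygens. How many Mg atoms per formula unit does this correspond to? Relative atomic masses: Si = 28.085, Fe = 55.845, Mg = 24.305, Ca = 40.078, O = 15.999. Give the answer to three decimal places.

0.470 Mg apfu

8.12 wt% MgO ÷ 40.304 g/mol = 0.20147 mol, giving 0.20147 Mg and 0.20147 O.
16.37 wt% FeO ÷ 71.844 g/mol = 0.22785 mol, giving 0.22785 Fe and 0.22785 O.
24.04 wt% CaO ÷ 56.077 g/mol = 0.42870 mol, giving 0.42870 Ca and 0.42870 O.
51.42 wt% SiO2 ÷ 60.083 g/mol = 0.85582 mol, giving 0.85582 Si and 1.71164 O.
Oxygen sums to 2.56966; scaling by 6/2.56966 = 2.33494 puts the formula on 6 O.
Mg: 0.20147 × 2.33494 = 0.470 atoms per formula unit.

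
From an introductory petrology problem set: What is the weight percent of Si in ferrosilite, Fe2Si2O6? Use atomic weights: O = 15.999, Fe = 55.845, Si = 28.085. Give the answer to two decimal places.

Formula mass = 2×55.845 + 2×28.085 + 6×15.999 = 263.854 g/mol, of which 56.170 g is Si.
So Si makes up 56.170/263.854 = 0.2129 of the mass, i.e. 21.29%.

21.29 mass %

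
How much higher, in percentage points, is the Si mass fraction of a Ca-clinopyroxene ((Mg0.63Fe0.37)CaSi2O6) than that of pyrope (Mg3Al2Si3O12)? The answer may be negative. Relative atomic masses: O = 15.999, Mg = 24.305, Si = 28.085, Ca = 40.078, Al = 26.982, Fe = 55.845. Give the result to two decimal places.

3.71 percentage points

First mineral: 56.170 g Si in 228.217 g formula = 24.61 wt% Si.
Second mineral: 84.255 g Si in 403.122 g formula = 20.90 wt% Si.
24.61% − 20.90% gives a difference of 3.71 percentage points.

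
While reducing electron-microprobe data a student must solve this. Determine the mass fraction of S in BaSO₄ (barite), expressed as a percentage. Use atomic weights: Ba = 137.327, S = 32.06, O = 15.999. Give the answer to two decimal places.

13.74 weight percent

M(BaSO₄) = 233.383 g/mol.
S contributes 1 × 32.06 = 32.060 g per mole.
32.060/233.383 = 0.1374 → 13.74%.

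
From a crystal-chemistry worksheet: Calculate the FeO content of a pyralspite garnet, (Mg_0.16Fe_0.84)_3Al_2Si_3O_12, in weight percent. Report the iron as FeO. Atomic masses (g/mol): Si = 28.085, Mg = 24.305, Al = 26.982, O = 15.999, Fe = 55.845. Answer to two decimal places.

37.51 wt%

Formula mass = 482.603 g/mol.
2.52 Fe → 2.5200 mol FeO per formula unit; M(FeO) = 71.844, so FeO mass = 181.047 g.
181.047/482.603 × 100 = 37.51 wt%.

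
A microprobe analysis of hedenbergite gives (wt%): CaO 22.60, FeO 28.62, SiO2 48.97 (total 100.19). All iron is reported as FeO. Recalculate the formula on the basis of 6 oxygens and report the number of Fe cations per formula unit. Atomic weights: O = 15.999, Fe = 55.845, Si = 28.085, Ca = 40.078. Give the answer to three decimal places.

22.60 wt% CaO ÷ 56.077 g/mol = 0.40302 mol, giving 0.40302 Ca and 0.40302 O.
28.62 wt% FeO ÷ 71.844 g/mol = 0.39836 mol, giving 0.39836 Fe and 0.39836 O.
48.97 wt% SiO2 ÷ 60.083 g/mol = 0.81504 mol, giving 0.81504 Si and 1.63008 O.
Oxygen sums to 2.43146; scaling by 6/2.43146 = 2.46765 puts the formula on 6 O.
Fe: 0.39836 × 2.46765 = 0.983 atoms per formula unit.

0.983 Fe apfu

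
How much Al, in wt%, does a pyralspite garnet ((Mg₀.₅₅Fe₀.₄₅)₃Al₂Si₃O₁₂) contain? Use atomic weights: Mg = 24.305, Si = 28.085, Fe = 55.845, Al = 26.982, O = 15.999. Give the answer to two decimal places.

12.11 wt%

Molar mass of (Mg₀.₅₅Fe₀.₄₅)₃Al₂Si₃O₁₂: 1.65·24.305 + 1.35·55.845 + 2·26.982 + 3·28.085 + 12·15.999 = 445.701 g/mol.
Mass of Al per formula unit: 2 × 26.982 = 53.964 g.
Weight fraction Al = 53.964 / 445.701 = 0.1211.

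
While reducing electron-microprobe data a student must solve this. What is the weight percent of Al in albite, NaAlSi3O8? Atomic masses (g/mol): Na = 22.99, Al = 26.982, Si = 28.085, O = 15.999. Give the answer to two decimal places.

Molar mass of NaAlSi3O8: 1·22.99 + 1·26.982 + 3·28.085 + 8·15.999 = 262.219 g/mol.
Mass of Al per formula unit: 1 × 26.982 = 26.982 g.
Weight fraction Al = 26.982 / 262.219 = 0.1029.

10.29 wt%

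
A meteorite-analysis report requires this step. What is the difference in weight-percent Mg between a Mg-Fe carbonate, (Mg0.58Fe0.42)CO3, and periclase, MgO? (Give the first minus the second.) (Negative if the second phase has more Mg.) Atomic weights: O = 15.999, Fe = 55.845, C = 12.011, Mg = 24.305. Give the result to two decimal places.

First mineral: 14.097 g Mg in 97.560 g formula = 14.45 wt% Mg.
Second mineral: 24.305 g Mg in 40.304 g formula = 60.30 wt% Mg.
14.45% − 60.30% gives a difference of -45.85 percentage points.

-45.85 percentage points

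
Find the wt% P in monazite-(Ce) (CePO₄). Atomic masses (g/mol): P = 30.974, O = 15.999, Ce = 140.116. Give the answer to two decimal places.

13.18 weight percent

M(CePO₄) = 235.086 g/mol.
P contributes 1 × 30.974 = 30.974 g per mole.
30.974/235.086 = 0.1318 → 13.18%.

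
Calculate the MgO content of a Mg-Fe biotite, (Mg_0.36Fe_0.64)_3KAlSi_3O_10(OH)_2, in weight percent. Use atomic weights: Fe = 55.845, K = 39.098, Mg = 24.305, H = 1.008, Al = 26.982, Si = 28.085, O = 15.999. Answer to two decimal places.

9.11 wt%

M((Mg_0.36Fe_0.64)_3KAlSi_3O_10(OH)_2) = 477.811 g/mol; M(MgO) = 40.304 g/mol.
Moles MgO per formula unit = 1.08 Mg ÷ 1 = 1.0800.
MgO fraction = (1.0800 × 40.304) / 477.811 = 43.528/477.811 = 0.0911.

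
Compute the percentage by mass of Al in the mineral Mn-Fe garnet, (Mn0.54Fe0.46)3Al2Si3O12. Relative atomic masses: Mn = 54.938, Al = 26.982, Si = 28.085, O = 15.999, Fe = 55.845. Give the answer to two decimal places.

10.87 mass %

Molar mass of (Mn0.54Fe0.46)3Al2Si3O12: 1.62·54.938 + 1.38·55.845 + 2·26.982 + 3·28.085 + 12·15.999 = 496.273 g/mol.
Mass of Al per formula unit: 2 × 26.982 = 53.964 g.
Weight fraction Al = 53.964 / 496.273 = 0.1087.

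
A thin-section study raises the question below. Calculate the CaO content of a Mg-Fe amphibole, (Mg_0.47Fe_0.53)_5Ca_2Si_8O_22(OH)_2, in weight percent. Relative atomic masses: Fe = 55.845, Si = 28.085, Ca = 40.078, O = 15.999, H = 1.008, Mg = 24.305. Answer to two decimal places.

Molar mass of (Mg_0.47Fe_0.53)_5Ca_2Si_8O_22(OH)_2 = 2.35*24.305 + 2.65*55.845 + 2*40.078 + 8*28.085 + 24*15.999 + 2*1.008 = 895.934 g/mol.
Each formula unit contains 2 Ca, equivalent to 2/1 = 2.0000 mol CaO.
M(CaO) = 1×40.078 + 1×15.999 = 56.077 g/mol.
Mass of CaO per formula unit = 2.0000 × 56.077 = 112.154 g.
CaO wt% = 112.154 / 895.934 × 100 = 12.52%.

12.52 wt%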